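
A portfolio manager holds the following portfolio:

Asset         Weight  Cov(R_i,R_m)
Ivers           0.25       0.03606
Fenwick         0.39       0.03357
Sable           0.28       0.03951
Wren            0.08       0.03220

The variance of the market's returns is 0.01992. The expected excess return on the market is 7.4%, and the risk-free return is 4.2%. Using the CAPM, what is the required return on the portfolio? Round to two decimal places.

17.48%

β_Ivers = 0.03606 / 0.01992 = 1.8102
β_Fenwick = 0.03357 / 0.01992 = 1.6852
β_Sable = 0.03951 / 0.01992 = 1.9834
β_Wren = 0.03220 / 0.01992 = 1.6165
β_P = Σ w_i β_i = 0.25×1.8102 + 0.39×1.6852 + 0.28×1.9834 + 0.08×1.6165 = 1.7945
E(R_P) = R_f + β_P × MRP = 4.2% + 1.7945 × 7.4% = 17.48%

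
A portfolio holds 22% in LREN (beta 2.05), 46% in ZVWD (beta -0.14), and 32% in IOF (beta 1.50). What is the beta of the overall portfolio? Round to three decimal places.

β_P = Σ w_i β_i = 0.22×2.05 + 0.46×-0.14 + 0.32×1.50 = 0.8666

0.867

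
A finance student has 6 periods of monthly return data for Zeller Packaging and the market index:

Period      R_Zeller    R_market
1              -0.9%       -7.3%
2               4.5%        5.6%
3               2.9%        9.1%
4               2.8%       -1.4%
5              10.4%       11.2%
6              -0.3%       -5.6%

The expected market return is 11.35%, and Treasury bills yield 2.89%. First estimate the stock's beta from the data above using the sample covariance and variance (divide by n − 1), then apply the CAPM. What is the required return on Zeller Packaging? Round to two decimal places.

Mean R_i = (-0.9 + 4.5 + 2.9 + 2.8 + 10.4 − 0.3) / 6 = 3.2333%
Mean R_m = (-7.3 + 5.6 + 9.1 − 1.4 + 11.2 − 5.6) / 6 = 1.9333%
Σ(R_i − R̄_i)(R_m − R̄_m) = 134.8933  ⇒  Cov = 134.8933 / 5 = 26.9787
Σ(R_m − R̄_m)² = 303.7933  ⇒  Var(R_m) = 303.7933 / 5 = 60.7587
β = Cov / Var(R_m) = 26.9787 / 60.7587 = 0.4440
MRP = 11.35% − 2.89% = 8.46%
E(R) = R_f + β × MRP = 2.89% + 0.4440 × 8.46% = 6.65%

6.65%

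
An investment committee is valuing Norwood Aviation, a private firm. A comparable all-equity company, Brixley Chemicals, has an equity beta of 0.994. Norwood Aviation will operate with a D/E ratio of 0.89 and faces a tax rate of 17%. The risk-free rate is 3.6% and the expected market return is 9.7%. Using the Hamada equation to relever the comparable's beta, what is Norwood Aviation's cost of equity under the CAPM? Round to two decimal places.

14.14%

β_L = β_U × [1 + (1 − t)(D/E)] = 0.994 × [1 + (1 − 0.17) × 0.89]
    = 0.994 × [1 + 0.83 × 0.89] = 0.994 × 1.7387 = 1.7283
MRP = 9.7% − 3.6% = 6.10%
E(R) = R_f + β_L × MRP = 3.6% + 1.7283 × 6.1% = 14.14%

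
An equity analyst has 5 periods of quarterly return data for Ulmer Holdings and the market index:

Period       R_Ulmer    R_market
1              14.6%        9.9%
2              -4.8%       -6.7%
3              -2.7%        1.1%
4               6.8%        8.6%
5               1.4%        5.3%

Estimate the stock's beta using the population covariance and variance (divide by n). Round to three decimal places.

Mean R_i = (14.6 − 4.8 − 2.7 + 6.8 + 1.4) / 5 = 3.0600%
Mean R_m = (9.9 − 6.7 + 1.1 + 8.6 + 5.3) / 5 = 3.6400%
Σ(R_i − R̄_i)(R_m − R̄_m) = 183.9380  ⇒  Cov = 183.9380 / 5 = 36.7876
Σ(R_m − R̄_m)² = 179.9120  ⇒  Var(R_m) = 179.9120 / 5 = 35.9824
β = Cov / Var(R_m) = 36.7876 / 35.9824 = 1.0224

1.022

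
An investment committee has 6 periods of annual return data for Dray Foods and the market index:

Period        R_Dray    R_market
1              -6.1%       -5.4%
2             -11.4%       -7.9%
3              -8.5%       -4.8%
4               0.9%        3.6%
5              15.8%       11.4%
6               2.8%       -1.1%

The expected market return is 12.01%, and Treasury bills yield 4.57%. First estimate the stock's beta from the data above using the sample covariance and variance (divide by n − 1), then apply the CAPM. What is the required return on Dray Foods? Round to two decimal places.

14.45%

Mean R_i = (-6.1 − 11.4 − 8.5 + 0.9 + 15.8 + 2.8) / 6 = -1.0833%
Mean R_m = (-5.4 − 7.9 − 4.8 + 3.6 + 11.4 − 1.1) / 6 = -0.7000%
Σ(R_i − R̄_i)(R_m − R̄_m) = 339.5300  ⇒  Cov = 339.5300 / 5 = 67.9060
Σ(R_m − R̄_m)² = 255.8000  ⇒  Var(R_m) = 255.8000 / 5 = 51.1600
β = Cov / Var(R_m) = 67.9060 / 51.1600 = 1.3273
MRP = 12.01% − 4.57% = 7.44%
E(R) = R_f + β × MRP = 4.57% + 1.3273 × 7.44% = 14.45%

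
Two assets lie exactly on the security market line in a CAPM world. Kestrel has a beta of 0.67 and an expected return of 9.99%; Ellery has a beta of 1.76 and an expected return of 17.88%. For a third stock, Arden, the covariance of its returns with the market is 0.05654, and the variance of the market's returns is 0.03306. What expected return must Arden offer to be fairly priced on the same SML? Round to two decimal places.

17.52%

MRP = (17.88% − 9.99%) / (1.76 − 0.67) = 7.2385%
R_f = 9.99% − 0.67 × 7.2385% = 5.1402%
β_Arden = Cov / Var(R_m) = 0.05654 / 0.03306 = 1.7102
E(R_Arden) = R_f + β × MRP = 5.1402% + 1.7102 × 7.2385% = 17.52%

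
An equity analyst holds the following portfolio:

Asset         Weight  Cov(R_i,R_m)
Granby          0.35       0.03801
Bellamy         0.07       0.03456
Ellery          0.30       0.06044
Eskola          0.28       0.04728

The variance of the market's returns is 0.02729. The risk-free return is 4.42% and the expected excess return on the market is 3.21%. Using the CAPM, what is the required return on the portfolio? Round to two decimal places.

9.96%

β_Granby = 0.03801 / 0.02729 = 1.3928
β_Bellamy = 0.03456 / 0.02729 = 1.2664
β_Ellery = 0.06044 / 0.02729 = 2.2147
β_Eskola = 0.04728 / 0.02729 = 1.7325
β_P = Σ w_i β_i = 0.35×1.3928 + 0.07×1.2664 + 0.30×2.2147 + 0.28×1.7325 = 1.7256
E(R_P) = R_f + β_P × MRP = 4.42% + 1.7256 × 3.21% = 9.96%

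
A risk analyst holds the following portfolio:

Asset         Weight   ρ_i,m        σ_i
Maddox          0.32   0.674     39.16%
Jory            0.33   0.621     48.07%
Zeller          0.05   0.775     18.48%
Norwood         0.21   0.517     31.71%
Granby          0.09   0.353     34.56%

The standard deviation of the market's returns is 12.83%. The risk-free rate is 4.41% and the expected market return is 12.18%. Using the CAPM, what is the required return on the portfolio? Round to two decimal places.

18.67%

β_Maddox = 0.674 × 39.16% / 12.83% = 2.0572
β_Jory = 0.621 × 48.07% / 12.83% = 2.3267
β_Zeller = 0.775 × 18.48% / 12.83% = 1.1163
β_Norwood = 0.517 × 31.71% / 12.83% = 1.2778
β_Granby = 0.353 × 34.56% / 12.83% = 0.9509
β_P = Σ w_i β_i = 0.32×2.0572 + 0.33×2.3267 + 0.05×1.1163 + 0.21×1.2778 + 0.09×0.9509 = 1.8358
MRP = 12.18% − 4.41% = 7.77%
E(R_P) = R_f + β_P × MRP = 4.41% + 1.8358 × 7.77% = 18.67%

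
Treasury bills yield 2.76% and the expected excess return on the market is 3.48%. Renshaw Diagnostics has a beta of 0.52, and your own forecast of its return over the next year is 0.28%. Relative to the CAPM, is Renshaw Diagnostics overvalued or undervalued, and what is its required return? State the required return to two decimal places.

Overvalued; required return 4.57%

Required return = R_f + β·MRP = 2.76% + 0.52 × 3.48% = 4.57%
Forecast 0.28% < required 4.57% → the stock plots below the SML → overvalued.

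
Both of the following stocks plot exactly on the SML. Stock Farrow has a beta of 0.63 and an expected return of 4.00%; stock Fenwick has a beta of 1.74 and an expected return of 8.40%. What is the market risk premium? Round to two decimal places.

Both satisfy E(R) = R_f + β·MRP, so the slope of the SML is
MRP = (8.40% − 4.00%) / (1.74 − 0.63) = 4.40% / 1.11 = 3.9640%

3.96%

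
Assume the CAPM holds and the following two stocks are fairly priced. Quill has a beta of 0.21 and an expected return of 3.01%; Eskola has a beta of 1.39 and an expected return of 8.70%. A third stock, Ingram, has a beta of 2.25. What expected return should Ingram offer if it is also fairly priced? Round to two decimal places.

12.85%

MRP (SML slope) = (8.70% − 3.01%) / (1.39 − 0.21) = 5.69% / 1.18 = 4.8220%
R_f (intercept) = 3.01% − 0.21 × 4.8220% = 1.9974%
E(R_Ingram) = R_f + β × MRP = 1.9974% + 2.25 × 4.8220% = 12.85%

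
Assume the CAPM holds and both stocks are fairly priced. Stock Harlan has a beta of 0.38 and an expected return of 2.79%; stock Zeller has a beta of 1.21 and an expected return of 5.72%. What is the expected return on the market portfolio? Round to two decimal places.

Both satisfy E(R) = R_f + β·MRP, so the slope of the SML is
MRP = (5.72% − 2.79%) / (1.21 − 0.38) = 2.93% / 0.83 = 3.5301%
R_f = E(R_Harlan) − β_Harlan·MRP = 2.79% − 0.38 × 3.5301% = 1.4486%
E(R_m) = R_f + MRP = 1.4486% + 3.5301% = 4.98%

4.98%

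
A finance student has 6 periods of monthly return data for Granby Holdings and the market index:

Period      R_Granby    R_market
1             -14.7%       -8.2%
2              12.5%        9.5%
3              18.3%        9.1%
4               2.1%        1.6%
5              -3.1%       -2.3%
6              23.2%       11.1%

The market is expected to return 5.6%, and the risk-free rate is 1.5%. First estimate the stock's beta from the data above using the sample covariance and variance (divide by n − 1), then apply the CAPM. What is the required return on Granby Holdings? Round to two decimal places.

Mean R_i = (-14.7 + 12.5 + 18.3 + 2.1 − 3.1 + 23.2) / 6 = 6.3833%
Mean R_m = (-8.2 + 9.5 + 9.1 + 1.6 − 2.3 + 11.1) / 6 = 3.4667%
Σ(R_i − R̄_i)(R_m − R̄_m) = 541.0567  ⇒  Cov = 541.0567 / 5 = 108.2113
Σ(R_m − R̄_m)² = 299.2533  ⇒  Var(R_m) = 299.2533 / 5 = 59.8507
β = Cov / Var(R_m) = 108.2113 / 59.8507 = 1.8080
MRP = 5.6% − 1.5% = 4.10%
E(R) = R_f + β × MRP = 1.5% + 1.8080 × 4.1% = 8.91%

8.91%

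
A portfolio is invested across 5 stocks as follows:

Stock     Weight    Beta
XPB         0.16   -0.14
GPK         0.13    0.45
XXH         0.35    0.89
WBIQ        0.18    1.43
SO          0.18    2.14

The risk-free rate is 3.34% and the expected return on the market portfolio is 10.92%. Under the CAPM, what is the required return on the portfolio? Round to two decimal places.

10.85%

β_P = Σ w_i β_i = 0.16×-0.14 + 0.13×0.45 + 0.35×0.89 + 0.18×1.43 + 0.18×2.14 = 0.9902
MRP = 10.92% − 3.34% = 7.58%
E(R_P) = R_f + β_P × MRP = 3.34% + 0.9902 × 7.58% = 10.85%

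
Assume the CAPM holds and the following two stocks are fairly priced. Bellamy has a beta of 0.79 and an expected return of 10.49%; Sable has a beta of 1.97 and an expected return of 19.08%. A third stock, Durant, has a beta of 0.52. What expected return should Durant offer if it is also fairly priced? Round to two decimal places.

8.52%

MRP (SML slope) = (19.08% − 10.49%) / (1.97 − 0.79) = 8.59% / 1.18 = 7.2797%
R_f (intercept) = 10.49% − 0.79 × 7.2797% = 4.7390%
E(R_Durant) = R_f + β × MRP = 4.7390% + 0.52 × 7.2797% = 8.52%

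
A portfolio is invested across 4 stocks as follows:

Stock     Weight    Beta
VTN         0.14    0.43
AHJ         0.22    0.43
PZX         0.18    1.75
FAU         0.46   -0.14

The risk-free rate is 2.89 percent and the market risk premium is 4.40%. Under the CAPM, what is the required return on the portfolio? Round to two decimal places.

4.67%

β_P = Σ w_i β_i = 0.14×0.43 + 0.22×0.43 + 0.18×1.75 + 0.46×-0.14 = 0.4054
E(R_P) = R_f + β_P × MRP = 2.89% + 0.4054 × 4.40% = 4.67%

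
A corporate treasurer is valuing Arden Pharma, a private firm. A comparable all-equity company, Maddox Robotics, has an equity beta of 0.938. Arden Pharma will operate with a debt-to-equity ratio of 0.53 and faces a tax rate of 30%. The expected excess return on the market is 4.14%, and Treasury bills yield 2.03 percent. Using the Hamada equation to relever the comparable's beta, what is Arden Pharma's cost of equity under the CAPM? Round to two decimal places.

β_L = β_U × [1 + (1 − t)(D/E)] = 0.938 × [1 + (1 − 0.30) × 0.53]
    = 0.938 × [1 + 0.70 × 0.53] = 0.938 × 1.3710 = 1.2860
E(R) = R_f + β_L × MRP = 2.03% + 1.2860 × 4.14% = 7.35%

7.35%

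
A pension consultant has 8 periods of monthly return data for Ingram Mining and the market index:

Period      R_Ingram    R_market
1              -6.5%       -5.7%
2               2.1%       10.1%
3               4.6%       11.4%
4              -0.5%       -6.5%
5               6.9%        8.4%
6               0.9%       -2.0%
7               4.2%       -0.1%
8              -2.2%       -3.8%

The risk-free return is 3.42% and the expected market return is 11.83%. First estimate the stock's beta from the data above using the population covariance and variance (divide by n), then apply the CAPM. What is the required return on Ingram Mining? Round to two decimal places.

7.07%

Mean R_i = (-6.5 + 2.1 + 4.6 − 0.5 + 6.9 + 0.9 + 4.2 − 2.2) / 8 = 1.1875%
Mean R_m = (-5.7 + 10.1 + 11.4 − 6.5 + 8.4 − 2.0 − 0.1 − 3.8) / 8 = 1.4750%
Σ(R_i − R̄_i)(R_m − R̄_m) = 164.0375  ⇒  Cov = 164.0375 / 8 = 20.5047
Σ(R_m − R̄_m)² = 378.3150  ⇒  Var(R_m) = 378.3150 / 8 = 47.2894
β = Cov / Var(R_m) = 20.5047 / 47.2894 = 0.4336
MRP = 11.83% − 3.42% = 8.41%
E(R) = R_f + β × MRP = 3.42% + 0.4336 × 8.41% = 7.07%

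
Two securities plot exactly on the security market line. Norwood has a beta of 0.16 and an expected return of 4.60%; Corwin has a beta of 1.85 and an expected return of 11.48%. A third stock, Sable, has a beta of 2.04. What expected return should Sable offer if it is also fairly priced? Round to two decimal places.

12.25%

MRP (SML slope) = (11.48% − 4.60%) / (1.85 − 0.16) = 6.88% / 1.69 = 4.0710%
R_f (intercept) = 4.60% − 0.16 × 4.0710% = 3.9486%
E(R_Sable) = R_f + β × MRP = 3.9486% + 2.04 × 4.0710% = 12.25%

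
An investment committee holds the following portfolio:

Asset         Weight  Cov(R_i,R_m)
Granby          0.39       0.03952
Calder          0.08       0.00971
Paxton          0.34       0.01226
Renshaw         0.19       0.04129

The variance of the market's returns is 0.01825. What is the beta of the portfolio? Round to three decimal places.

1.545

β_Granby = 0.03952 / 0.01825 = 2.1655
β_Calder = 0.00971 / 0.01825 = 0.5321
β_Paxton = 0.01226 / 0.01825 = 0.6718
β_Renshaw = 0.04129 / 0.01825 = 2.2625
β_P = Σ w_i β_i = 0.39×2.1655 + 0.08×0.5321 + 0.34×0.6718 + 0.19×2.2625 = 1.5454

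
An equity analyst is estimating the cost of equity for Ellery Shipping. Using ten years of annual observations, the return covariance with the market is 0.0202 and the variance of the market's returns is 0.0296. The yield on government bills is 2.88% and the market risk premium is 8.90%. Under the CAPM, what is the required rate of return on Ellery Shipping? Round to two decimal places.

8.95%

β = Cov(R_i, R_m) / Var(R_m) = 0.0202 / 0.0296 = 0.6824
E(R) = R_f + β × MRP = 2.88% + 0.6824 × 8.90% = 8.95%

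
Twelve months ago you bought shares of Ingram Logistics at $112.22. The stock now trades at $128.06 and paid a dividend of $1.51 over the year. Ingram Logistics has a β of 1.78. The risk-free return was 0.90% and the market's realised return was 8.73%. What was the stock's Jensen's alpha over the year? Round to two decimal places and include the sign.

Realised HPR = (P1 + D1 − P0) / P0 = (128.06 + 1.51 − 112.22) / 112.22 = 17.35 / 112.22 = 15.4607%
MRP = 8.73% − 0.90% = 7.83%
CAPM required = R_f + β·MRP = 0.90% + 1.78 × 7.83% = 14.8374%
α = realised − required = 15.4607% − 14.8374% = +0.62%

+0.62%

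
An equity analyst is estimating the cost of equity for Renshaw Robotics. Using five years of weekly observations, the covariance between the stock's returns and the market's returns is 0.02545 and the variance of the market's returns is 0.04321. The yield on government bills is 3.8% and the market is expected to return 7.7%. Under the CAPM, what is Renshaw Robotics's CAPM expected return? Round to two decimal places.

β = Cov(R_i, R_m) / Var(R_m) = 0.02545 / 0.04321 = 0.5890
MRP = 7.7% − 3.8% = 3.90%
E(R) = R_f + β × MRP = 3.8% + 0.5890 × 3.9% = 6.10%

6.10%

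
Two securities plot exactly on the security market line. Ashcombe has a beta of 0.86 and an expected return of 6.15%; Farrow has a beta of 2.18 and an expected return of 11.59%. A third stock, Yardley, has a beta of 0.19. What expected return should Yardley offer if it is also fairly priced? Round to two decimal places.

MRP (SML slope) = (11.59% − 6.15%) / (2.18 − 0.86) = 5.44% / 1.32 = 4.1212%
R_f (intercept) = 6.15% − 0.86 × 4.1212% = 2.6058%
E(R_Yardley) = R_f + β × MRP = 2.6058% + 0.19 × 4.1212% = 3.39%

3.39%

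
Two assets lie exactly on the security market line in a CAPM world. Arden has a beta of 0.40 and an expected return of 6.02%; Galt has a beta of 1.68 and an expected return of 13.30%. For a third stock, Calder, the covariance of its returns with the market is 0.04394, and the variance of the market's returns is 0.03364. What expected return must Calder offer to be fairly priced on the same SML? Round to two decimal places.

MRP = (13.30% − 6.02%) / (1.68 − 0.40) = 5.6875%
R_f = 6.02% − 0.40 × 5.6875% = 3.7450%
β_Calder = Cov / Var(R_m) = 0.04394 / 0.03364 = 1.3062
E(R_Calder) = R_f + β × MRP = 3.7450% + 1.3062 × 5.6875% = 11.17%

11.17%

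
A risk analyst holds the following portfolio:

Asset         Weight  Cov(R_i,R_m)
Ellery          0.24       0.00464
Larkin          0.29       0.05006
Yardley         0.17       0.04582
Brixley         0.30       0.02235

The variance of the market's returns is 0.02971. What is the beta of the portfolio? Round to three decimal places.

1.014

β_Ellery = 0.00464 / 0.02971 = 0.1562
β_Larkin = 0.05006 / 0.02971 = 1.6850
β_Yardley = 0.04582 / 0.02971 = 1.5422
β_Brixley = 0.02235 / 0.02971 = 0.7523
β_P = Σ w_i β_i = 0.24×0.1562 + 0.29×1.6850 + 0.17×1.5422 + 0.30×0.7523 = 1.0140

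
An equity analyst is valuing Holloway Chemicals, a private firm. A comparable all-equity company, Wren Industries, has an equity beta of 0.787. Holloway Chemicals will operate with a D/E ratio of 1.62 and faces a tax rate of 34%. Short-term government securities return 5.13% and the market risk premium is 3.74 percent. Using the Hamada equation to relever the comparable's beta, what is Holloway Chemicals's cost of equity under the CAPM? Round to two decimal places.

11.22%

β_L = β_U × [1 + (1 − t)(D/E)] = 0.787 × [1 + (1 − 0.34) × 1.62]
    = 0.787 × [1 + 0.66 × 1.62] = 0.787 × 2.0692 = 1.6285
E(R) = R_f + β_L × MRP = 5.13% + 1.6285 × 3.74% = 11.22%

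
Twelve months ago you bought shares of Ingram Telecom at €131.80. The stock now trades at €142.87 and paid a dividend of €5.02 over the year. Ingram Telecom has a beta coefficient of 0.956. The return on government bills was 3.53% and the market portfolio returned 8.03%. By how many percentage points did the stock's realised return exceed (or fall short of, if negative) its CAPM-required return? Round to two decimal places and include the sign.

Realised HPR = (P1 + D1 − P0) / P0 = (142.87 + 5.02 − 131.80) / 131.80 = 16.09 / 131.80 = 12.2079%
MRP = 8.03% − 3.53% = 4.50%
CAPM required = R_f + β·MRP = 3.53% + 0.956 × 4.50% = 7.83200%
α = realised − required = 12.2079% − 7.83200% = +4.38%

+4.38%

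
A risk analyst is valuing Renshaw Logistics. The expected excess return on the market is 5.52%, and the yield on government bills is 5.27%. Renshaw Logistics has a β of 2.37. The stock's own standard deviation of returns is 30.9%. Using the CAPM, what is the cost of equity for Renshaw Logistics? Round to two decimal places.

E(R) = R_f + β × MRP = 5.27% + 2.37 × 5.52% = 18.35%

18.35%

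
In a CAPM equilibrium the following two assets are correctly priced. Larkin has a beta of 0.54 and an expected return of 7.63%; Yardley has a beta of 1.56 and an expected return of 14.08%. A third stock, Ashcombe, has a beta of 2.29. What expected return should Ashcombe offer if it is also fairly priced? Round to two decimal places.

MRP (SML slope) = (14.08% − 7.63%) / (1.56 − 0.54) = 6.45% / 1.02 = 6.3235%
R_f (intercept) = 7.63% − 0.54 × 6.3235% = 4.2153%
E(R_Ashcombe) = R_f + β × MRP = 4.2153% + 2.29 × 6.3235% = 18.70%

18.70%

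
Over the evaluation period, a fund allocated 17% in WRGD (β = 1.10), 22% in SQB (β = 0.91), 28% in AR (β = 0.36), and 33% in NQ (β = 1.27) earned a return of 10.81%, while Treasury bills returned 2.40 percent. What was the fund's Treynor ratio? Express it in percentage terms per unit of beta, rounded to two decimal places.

β_P = 0.17×1.10 + 0.22×0.91 + 0.28×0.36 + 0.33×1.27 = 0.9071
Treynor = (R_P − R_f) / β_P = (10.81% − 2.40%) / 0.9071 = 8.41% / 0.9071 = 9.27%

9.27%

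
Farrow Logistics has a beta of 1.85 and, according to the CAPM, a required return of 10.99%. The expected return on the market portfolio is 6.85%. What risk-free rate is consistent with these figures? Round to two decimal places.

1.98%

E(R) = R_f + β(E(R_m) − R_f) = R_f(1 − β) + β·E(R_m)
10.99% = R_f × (1 − 1.85) + 1.85 × 6.85%
10.99% = R_f × -0.85 + 12.6725%
R_f = (10.99% − 12.6725%) / -0.85 = 1.98%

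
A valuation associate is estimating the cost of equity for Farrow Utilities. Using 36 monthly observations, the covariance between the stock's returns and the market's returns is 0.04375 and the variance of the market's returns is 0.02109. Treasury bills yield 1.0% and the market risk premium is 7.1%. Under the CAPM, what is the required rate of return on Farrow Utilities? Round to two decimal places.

β = Cov(R_i, R_m) / Var(R_m) = 0.04375 / 0.02109 = 2.0744
E(R) = R_f + β × MRP = 1.0% + 2.0744 × 7.1% = 15.73%

15.73%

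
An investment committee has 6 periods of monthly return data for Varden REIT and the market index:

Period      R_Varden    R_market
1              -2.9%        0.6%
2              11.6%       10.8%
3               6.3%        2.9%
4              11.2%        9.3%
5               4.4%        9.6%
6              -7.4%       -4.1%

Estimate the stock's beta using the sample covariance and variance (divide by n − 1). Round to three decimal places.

1.146

Mean R_i = (-2.9 + 11.6 + 6.3 + 11.2 + 4.4 − 7.4) / 6 = 3.8667%
Mean R_m = (0.6 + 10.8 + 2.9 + 9.3 + 9.6 − 4.1) / 6 = 4.8500%
Σ(R_i − R̄_i)(R_m − R̄_m) = 206.0300  ⇒  Cov = 206.0300 / 5 = 41.2060
Σ(R_m − R̄_m)² = 179.7350  ⇒  Var(R_m) = 179.7350 / 5 = 35.9470
β = Cov / Var(R_m) = 41.2060 / 35.9470 = 1.1463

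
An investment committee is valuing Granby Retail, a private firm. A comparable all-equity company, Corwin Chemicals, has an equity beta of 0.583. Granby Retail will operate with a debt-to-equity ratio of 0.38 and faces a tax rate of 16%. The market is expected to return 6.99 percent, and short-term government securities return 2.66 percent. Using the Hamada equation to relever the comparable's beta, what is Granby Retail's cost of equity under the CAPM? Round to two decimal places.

β_L = β_U × [1 + (1 − t)(D/E)] = 0.583 × [1 + (1 − 0.16) × 0.38]
    = 0.583 × [1 + 0.84 × 0.38] = 0.583 × 1.3192 = 0.7691
MRP = 6.99% − 2.66% = 4.33%
E(R) = R_f + β_L × MRP = 2.66% + 0.7691 × 4.33% = 5.99%

5.99%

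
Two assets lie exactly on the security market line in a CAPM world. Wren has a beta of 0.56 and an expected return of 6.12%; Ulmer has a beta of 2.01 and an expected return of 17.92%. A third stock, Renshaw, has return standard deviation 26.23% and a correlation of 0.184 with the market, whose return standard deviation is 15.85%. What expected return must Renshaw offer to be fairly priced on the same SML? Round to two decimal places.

MRP = (17.92% − 6.12%) / (2.01 − 0.56) = 8.1379%
R_f = 6.12% − 0.56 × 8.1379% = 1.5628%
β_Renshaw = ρ·σ_i/σ_m = 0.184 × 26.23 / 15.85 = 0.3045
E(R_Renshaw) = R_f + β × MRP = 1.5628% + 0.3045 × 8.1379% = 4.04%

4.04%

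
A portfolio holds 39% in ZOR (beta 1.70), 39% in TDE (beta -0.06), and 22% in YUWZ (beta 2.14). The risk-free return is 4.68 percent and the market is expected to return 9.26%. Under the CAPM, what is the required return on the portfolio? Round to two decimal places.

9.77%

β_P = Σ w_i β_i = 0.39×1.70 + 0.39×-0.06 + 0.22×2.14 = 1.1104
MRP = 9.26% − 4.68% = 4.58%
E(R_P) = R_f + β_P × MRP = 4.68% + 1.1104 × 4.58% = 9.77%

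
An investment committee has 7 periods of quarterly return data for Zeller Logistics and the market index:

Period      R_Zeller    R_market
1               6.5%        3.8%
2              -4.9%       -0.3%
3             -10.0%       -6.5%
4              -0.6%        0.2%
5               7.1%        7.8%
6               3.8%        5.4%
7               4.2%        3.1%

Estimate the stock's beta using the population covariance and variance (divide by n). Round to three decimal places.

Mean R_i = (6.5 − 4.9 − 10.0 − 0.6 + 7.1 + 3.8 + 4.2) / 7 = 0.8714%
Mean R_m = (3.8 − 0.3 − 6.5 + 0.2 + 7.8 + 5.4 + 3.1) / 7 = 1.9286%
Σ(R_i − R̄_i)(R_m − R̄_m) = 168.2057  ⇒  Cov = 168.2057 / 7 = 24.0294
Σ(R_m − R̄_m)² = 130.3943  ⇒  Var(R_m) = 130.3943 / 7 = 18.6278
β = Cov / Var(R_m) = 24.0294 / 18.6278 = 1.2900

1.290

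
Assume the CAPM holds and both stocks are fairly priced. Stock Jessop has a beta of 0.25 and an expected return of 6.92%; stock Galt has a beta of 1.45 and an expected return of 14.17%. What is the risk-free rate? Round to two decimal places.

Both satisfy E(R) = R_f + β·MRP, so the slope of the SML is
MRP = (14.17% − 6.92%) / (1.45 − 0.25) = 7.25% / 1.20 = 6.0417%
R_f = E(R_Jessop) − β_Jessop·MRP = 6.92% − 0.25 × 6.0417% = 5.4096%

5.41%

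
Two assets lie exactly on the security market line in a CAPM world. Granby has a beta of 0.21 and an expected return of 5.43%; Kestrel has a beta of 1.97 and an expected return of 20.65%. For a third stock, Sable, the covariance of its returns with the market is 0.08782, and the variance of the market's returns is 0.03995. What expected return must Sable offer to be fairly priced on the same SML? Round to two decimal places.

MRP = (20.65% − 5.43%) / (1.97 − 0.21) = 8.6477%
R_f = 5.43% − 0.21 × 8.6477% = 3.6140%
β_Sable = Cov / Var(R_m) = 0.08782 / 0.03995 = 2.1982
E(R_Sable) = R_f + β × MRP = 3.6140% + 2.1982 × 8.6477% = 22.62%

22.62%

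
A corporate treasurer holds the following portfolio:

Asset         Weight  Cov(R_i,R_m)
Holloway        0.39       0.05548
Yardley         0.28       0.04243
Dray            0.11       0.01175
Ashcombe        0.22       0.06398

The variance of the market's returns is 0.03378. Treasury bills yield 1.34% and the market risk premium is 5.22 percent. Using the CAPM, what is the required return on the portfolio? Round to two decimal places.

β_Holloway = 0.05548 / 0.03378 = 1.6424
β_Yardley = 0.04243 / 0.03378 = 1.2561
β_Dray = 0.01175 / 0.03378 = 0.3478
β_Ashcombe = 0.06398 / 0.03378 = 1.8940
β_P = Σ w_i β_i = 0.39×1.6424 + 0.28×1.2561 + 0.11×0.3478 + 0.22×1.8940 = 1.4472
E(R_P) = R_f + β_P × MRP = 1.34% + 1.4472 × 5.22% = 8.89%

8.89%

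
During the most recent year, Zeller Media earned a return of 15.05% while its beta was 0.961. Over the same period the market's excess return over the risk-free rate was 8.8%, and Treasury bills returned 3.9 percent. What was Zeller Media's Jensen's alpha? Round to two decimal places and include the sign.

+2.69%

CAPM benchmark = R_f + β(R_m − R_f) = 3.9% + 0.961 × 8.8% = 12.3568%
α = actual − benchmark = 15.05% − 12.3568% = +2.69%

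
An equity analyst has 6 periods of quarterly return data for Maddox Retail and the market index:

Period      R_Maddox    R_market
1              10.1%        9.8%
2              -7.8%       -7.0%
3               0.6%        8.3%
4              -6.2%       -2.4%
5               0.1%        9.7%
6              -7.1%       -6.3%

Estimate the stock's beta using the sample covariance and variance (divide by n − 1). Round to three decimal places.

Mean R_i = (10.1 − 7.8 + 0.6 − 6.2 + 0.1 − 7.1) / 6 = -1.7167%
Mean R_m = (9.8 − 7.0 + 8.3 − 2.4 + 9.7 − 6.3) / 6 = 2.0167%
Σ(R_i − R̄_i)(R_m − R̄_m) = 239.9117  ⇒  Cov = 239.9117 / 5 = 47.9823
Σ(R_m − R̄_m)² = 329.0683  ⇒  Var(R_m) = 329.0683 / 5 = 65.8137
β = Cov / Var(R_m) = 47.9823 / 65.8137 = 0.7291

0.729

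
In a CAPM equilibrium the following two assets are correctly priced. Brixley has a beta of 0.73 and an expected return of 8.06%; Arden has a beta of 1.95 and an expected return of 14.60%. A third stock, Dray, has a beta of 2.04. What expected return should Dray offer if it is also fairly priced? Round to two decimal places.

15.08%

MRP (SML slope) = (14.60% − 8.06%) / (1.95 − 0.73) = 6.54% / 1.22 = 5.3607%
R_f (intercept) = 8.06% − 0.73 × 5.3607% = 4.1467%
E(R_Dray) = R_f + β × MRP = 4.1467% + 2.04 × 5.3607% = 15.08%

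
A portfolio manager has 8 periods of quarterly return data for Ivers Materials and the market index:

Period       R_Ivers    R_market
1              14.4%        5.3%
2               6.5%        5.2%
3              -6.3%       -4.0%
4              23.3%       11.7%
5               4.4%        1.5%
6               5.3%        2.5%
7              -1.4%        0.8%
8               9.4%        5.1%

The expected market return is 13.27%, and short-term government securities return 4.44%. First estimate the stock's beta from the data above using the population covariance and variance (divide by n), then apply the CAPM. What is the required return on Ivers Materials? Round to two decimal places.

21.51%

Mean R_i = (14.4 + 6.5 − 6.3 + 23.3 + 4.4 + 5.3 − 1.4 + 9.4) / 8 = 6.9500%
Mean R_m = (5.3 + 5.2 − 4.0 + 11.7 + 1.5 + 2.5 + 0.8 + 5.1) / 8 = 3.5125%
Σ(R_i − R̄_i)(R_m − R̄_m) = 279.3050  ⇒  Cov = 279.3050 / 8 = 34.9131
Σ(R_m − R̄_m)² = 144.4688  ⇒  Var(R_m) = 144.4688 / 8 = 18.0586
β = Cov / Var(R_m) = 34.9131 / 18.0586 = 1.9333
MRP = 13.27% − 4.44% = 8.83%
E(R) = R_f + β × MRP = 4.44% + 1.9333 × 8.83% = 21.51%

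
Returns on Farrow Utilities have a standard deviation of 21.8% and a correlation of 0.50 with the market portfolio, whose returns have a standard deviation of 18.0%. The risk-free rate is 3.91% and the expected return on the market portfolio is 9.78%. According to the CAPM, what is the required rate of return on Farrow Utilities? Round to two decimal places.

β = ρ × σ_i / σ_m = 0.50 × 21.8% / 18.0% = 0.6056
MRP = 9.78% − 3.91% = 5.87%
E(R) = 3.91% + 0.6056 × 5.87% = 7.46%

7.46%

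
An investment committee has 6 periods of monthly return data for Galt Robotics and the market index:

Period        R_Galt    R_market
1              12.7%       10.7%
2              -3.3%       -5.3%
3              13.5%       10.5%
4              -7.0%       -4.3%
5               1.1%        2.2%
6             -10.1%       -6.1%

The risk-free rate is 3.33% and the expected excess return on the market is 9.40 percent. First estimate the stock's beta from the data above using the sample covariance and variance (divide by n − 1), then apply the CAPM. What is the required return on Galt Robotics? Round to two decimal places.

15.11%

Mean R_i = (12.7 − 3.3 + 13.5 − 7.0 + 1.1 − 10.1) / 6 = 1.1500%
Mean R_m = (10.7 − 5.3 + 10.5 − 4.3 + 2.2 − 6.1) / 6 = 1.2833%
Σ(R_i − R̄_i)(R_m − R̄_m) = 380.4050  ⇒  Cov = 380.4050 / 5 = 76.0810
Σ(R_m − R̄_m)² = 303.4883  ⇒  Var(R_m) = 303.4883 / 5 = 60.6977
β = Cov / Var(R_m) = 76.0810 / 60.6977 = 1.2534
E(R) = R_f + β × MRP = 3.33% + 1.2534 × 9.40% = 15.11%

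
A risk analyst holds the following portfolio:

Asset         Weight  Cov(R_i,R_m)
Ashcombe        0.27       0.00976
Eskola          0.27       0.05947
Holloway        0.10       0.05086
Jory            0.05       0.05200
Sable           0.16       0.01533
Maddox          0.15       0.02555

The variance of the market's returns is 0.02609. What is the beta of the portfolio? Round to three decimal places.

β_Ashcombe = 0.00976 / 0.02609 = 0.3741
β_Eskola = 0.05947 / 0.02609 = 2.2794
β_Holloway = 0.05086 / 0.02609 = 1.9494
β_Jory = 0.05200 / 0.02609 = 1.9931
β_Sable = 0.01533 / 0.02609 = 0.5876
β_Maddox = 0.02555 / 0.02609 = 0.9793
β_P = Σ w_i β_i = 0.27×0.3741 + 0.27×2.2794 + 0.10×1.9494 + 0.05×1.9931 + 0.16×0.5876 + 0.15×0.9793 = 1.2520

1.252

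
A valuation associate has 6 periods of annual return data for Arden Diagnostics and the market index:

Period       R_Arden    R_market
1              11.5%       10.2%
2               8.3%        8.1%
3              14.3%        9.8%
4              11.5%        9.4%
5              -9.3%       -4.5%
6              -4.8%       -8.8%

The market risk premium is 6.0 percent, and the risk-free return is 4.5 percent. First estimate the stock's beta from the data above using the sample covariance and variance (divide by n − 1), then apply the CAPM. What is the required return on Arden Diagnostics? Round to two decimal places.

Mean R_i = (11.5 + 8.3 + 14.3 + 11.5 − 9.3 − 4.8) / 6 = 5.2500%
Mean R_m = (10.2 + 8.1 + 9.8 + 9.4 − 4.5 − 8.8) / 6 = 4.0333%
Σ(R_i − R̄_i)(R_m − R̄_m) = 389.8100  ⇒  Cov = 389.8100 / 5 = 77.9620
Σ(R_m − R̄_m)² = 354.1333  ⇒  Var(R_m) = 354.1333 / 5 = 70.8267
β = Cov / Var(R_m) = 77.9620 / 70.8267 = 1.1007
E(R) = R_f + β × MRP = 4.5% + 1.1007 × 6.0% = 11.10%

11.10%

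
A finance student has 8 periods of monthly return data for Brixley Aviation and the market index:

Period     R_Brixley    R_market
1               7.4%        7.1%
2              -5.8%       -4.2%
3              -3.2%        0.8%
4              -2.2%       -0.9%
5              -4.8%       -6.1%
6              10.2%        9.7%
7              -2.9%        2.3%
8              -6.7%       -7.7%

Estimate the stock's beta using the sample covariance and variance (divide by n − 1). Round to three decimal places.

Mean R_i = (7.4 − 5.8 − 3.2 − 2.2 − 4.8 + 10.2 − 2.9 − 6.7) / 8 = -1.0000%
Mean R_m = (7.1 − 4.2 + 0.8 − 0.9 − 6.1 + 9.7 + 2.3 − 7.7) / 8 = 0.1250%
Σ(R_i − R̄_i)(R_m − R̄_m) = 250.4600  ⇒  Cov = 250.4600 / 7 = 35.7800
Σ(R_m − R̄_m)² = 265.2550  ⇒  Var(R_m) = 265.2550 / 7 = 37.8936
β = Cov / Var(R_m) = 35.7800 / 37.8936 = 0.9442

0.944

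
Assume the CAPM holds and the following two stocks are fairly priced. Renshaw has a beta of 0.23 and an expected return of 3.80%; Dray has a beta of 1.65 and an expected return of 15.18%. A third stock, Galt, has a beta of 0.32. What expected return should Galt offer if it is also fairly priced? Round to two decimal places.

4.52%

MRP (SML slope) = (15.18% − 3.80%) / (1.65 − 0.23) = 11.38% / 1.42 = 8.0141%
R_f (intercept) = 3.80% − 0.23 × 8.0141% = 1.9568%
E(R_Galt) = R_f + β × MRP = 1.9568% + 0.32 × 8.0141% = 4.52%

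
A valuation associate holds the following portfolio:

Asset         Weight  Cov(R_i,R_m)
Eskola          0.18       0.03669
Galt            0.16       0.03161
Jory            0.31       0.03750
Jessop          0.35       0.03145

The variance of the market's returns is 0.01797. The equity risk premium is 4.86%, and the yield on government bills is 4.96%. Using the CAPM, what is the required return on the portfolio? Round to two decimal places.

14.23%

β_Eskola = 0.03669 / 0.01797 = 2.0417
β_Galt = 0.03161 / 0.01797 = 1.7590
β_Jory = 0.03750 / 0.01797 = 2.0868
β_Jessop = 0.03145 / 0.01797 = 1.7501
β_P = Σ w_i β_i = 0.18×2.0417 + 0.16×1.7590 + 0.31×2.0868 + 0.35×1.7501 = 1.9084
E(R_P) = R_f + β_P × MRP = 4.96% + 1.9084 × 4.86% = 14.23%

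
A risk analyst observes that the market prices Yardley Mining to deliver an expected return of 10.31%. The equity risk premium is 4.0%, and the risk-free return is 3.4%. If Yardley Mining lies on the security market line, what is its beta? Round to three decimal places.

β = (E(R) − R_f) / MRP = (10.31% − 3.4%) / 4.0% = 6.91% / 4.0% = 1.728

1.728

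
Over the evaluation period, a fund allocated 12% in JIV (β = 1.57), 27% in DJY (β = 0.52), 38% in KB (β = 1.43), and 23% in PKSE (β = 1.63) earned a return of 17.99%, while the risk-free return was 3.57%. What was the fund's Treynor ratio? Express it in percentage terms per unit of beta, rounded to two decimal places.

11.56%

β_P = 0.12×1.57 + 0.27×0.52 + 0.38×1.43 + 0.23×1.63 = 1.2471
Treynor = (R_P − R_f) / β_P = (17.99% − 3.57%) / 1.2471 = 14.42% / 1.2471 = 11.56%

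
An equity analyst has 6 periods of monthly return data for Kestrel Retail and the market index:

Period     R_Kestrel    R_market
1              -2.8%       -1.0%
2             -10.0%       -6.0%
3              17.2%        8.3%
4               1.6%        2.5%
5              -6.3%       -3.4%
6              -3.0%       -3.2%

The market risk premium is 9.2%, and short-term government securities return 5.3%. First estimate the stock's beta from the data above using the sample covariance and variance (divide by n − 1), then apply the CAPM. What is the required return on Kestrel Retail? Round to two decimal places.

Mean R_i = (-2.8 − 10.0 + 17.2 + 1.6 − 6.3 − 3.0) / 6 = -0.5500%
Mean R_m = (-1.0 − 6.0 + 8.3 + 2.5 − 3.4 − 3.2) / 6 = -0.4667%
Σ(R_i − R̄_i)(R_m − R̄_m) = 239.0400  ⇒  Cov = 239.0400 / 5 = 47.8080
Σ(R_m − R̄_m)² = 132.6333  ⇒  Var(R_m) = 132.6333 / 5 = 26.5267
β = Cov / Var(R_m) = 47.8080 / 26.5267 = 1.8023
E(R) = R_f + β × MRP = 5.3% + 1.8023 × 9.2% = 21.88%

21.88%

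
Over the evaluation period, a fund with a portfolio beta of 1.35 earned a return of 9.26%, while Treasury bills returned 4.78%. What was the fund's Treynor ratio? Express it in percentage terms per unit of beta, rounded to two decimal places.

Treynor = (R_P − R_f) / β_P = (9.26% − 4.78%) / 1.3500 = 4.48% / 1.3500 = 3.32%

3.32%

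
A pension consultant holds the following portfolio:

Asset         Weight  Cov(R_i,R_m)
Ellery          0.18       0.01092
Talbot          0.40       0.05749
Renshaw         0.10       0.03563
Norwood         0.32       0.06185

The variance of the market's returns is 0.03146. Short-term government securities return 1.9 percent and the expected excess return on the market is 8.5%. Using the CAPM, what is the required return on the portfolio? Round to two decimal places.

β_Ellery = 0.01092 / 0.03146 = 0.3471
β_Talbot = 0.05749 / 0.03146 = 1.8274
β_Renshaw = 0.03563 / 0.03146 = 1.1325
β_Norwood = 0.06185 / 0.03146 = 1.9660
β_P = Σ w_i β_i = 0.18×0.3471 + 0.40×1.8274 + 0.10×1.1325 + 0.32×1.9660 = 1.5358
E(R_P) = R_f + β_P × MRP = 1.9% + 1.5358 × 8.5% = 14.95%

14.95%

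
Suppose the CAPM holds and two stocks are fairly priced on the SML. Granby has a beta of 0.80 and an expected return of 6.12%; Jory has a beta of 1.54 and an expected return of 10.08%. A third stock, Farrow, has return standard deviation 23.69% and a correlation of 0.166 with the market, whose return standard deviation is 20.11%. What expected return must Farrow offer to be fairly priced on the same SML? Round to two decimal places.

2.89%

MRP = (10.08% − 6.12%) / (1.54 − 0.80) = 5.3514%
R_f = 6.12% − 0.80 × 5.3514% = 1.8389%
β_Farrow = ρ·σ_i/σ_m = 0.166 × 23.69 / 20.11 = 0.1956
E(R_Farrow) = R_f + β × MRP = 1.8389% + 0.1956 × 5.3514% = 2.89%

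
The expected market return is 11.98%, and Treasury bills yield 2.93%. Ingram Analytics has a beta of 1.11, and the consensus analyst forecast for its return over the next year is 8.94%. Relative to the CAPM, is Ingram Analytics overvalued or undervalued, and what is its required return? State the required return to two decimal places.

Overvalued; required return 12.98%

MRP = 11.98% − 2.93% = 9.05%
Required return = R_f + β·MRP = 2.93% + 1.11 × 9.05% = 12.98%
Forecast 8.94% < required 12.98% → the stock plots below the SML → overvalued.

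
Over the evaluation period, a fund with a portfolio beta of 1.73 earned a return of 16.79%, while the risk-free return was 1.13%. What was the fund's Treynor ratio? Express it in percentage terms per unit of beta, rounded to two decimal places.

9.05%

Treynor = (R_P − R_f) / β_P = (16.79% − 1.13%) / 1.7300 = 15.66% / 1.7300 = 9.05%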